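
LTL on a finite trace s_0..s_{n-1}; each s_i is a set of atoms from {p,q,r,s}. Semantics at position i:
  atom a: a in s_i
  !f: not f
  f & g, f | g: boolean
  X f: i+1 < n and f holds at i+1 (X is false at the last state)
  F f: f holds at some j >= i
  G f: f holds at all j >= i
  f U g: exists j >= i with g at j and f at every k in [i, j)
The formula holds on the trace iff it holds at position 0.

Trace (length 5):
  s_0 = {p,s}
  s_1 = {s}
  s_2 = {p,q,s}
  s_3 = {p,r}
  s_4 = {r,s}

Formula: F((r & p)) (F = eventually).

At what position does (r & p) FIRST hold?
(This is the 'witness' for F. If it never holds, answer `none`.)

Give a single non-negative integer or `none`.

Answer: 3

Derivation:
s_0={p,s}: (r & p)=False r=False p=True
s_1={s}: (r & p)=False r=False p=False
s_2={p,q,s}: (r & p)=False r=False p=True
s_3={p,r}: (r & p)=True r=True p=True
s_4={r,s}: (r & p)=False r=True p=False
F((r & p)) holds; first witness at position 3.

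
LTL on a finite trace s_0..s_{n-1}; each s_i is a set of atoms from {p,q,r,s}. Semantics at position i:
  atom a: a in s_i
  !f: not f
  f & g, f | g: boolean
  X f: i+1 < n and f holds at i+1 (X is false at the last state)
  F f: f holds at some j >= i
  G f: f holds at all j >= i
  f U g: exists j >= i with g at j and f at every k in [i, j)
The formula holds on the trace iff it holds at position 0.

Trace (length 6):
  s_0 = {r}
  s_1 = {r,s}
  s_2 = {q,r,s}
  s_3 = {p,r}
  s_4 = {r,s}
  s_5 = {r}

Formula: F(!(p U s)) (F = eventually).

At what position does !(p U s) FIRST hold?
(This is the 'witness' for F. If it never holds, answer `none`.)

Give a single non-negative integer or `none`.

s_0={r}: !(p U s)=True (p U s)=False p=False s=False
s_1={r,s}: !(p U s)=False (p U s)=True p=False s=True
s_2={q,r,s}: !(p U s)=False (p U s)=True p=False s=True
s_3={p,r}: !(p U s)=False (p U s)=True p=True s=False
s_4={r,s}: !(p U s)=False (p U s)=True p=False s=True
s_5={r}: !(p U s)=True (p U s)=False p=False s=False
F(!(p U s)) holds; first witness at position 0.

Answer: 0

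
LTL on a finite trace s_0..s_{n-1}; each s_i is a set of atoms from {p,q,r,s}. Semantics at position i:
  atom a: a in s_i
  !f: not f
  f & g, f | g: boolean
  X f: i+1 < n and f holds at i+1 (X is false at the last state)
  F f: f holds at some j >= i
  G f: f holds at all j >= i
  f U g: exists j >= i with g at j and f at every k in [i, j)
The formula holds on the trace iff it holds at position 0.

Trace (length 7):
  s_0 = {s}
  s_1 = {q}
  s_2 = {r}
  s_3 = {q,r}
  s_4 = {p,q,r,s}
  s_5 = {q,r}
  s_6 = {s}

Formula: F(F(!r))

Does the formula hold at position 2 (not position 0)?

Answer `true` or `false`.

s_0={s}: F(F(!r))=True F(!r)=True !r=True r=False
s_1={q}: F(F(!r))=True F(!r)=True !r=True r=False
s_2={r}: F(F(!r))=True F(!r)=True !r=False r=True
s_3={q,r}: F(F(!r))=True F(!r)=True !r=False r=True
s_4={p,q,r,s}: F(F(!r))=True F(!r)=True !r=False r=True
s_5={q,r}: F(F(!r))=True F(!r)=True !r=False r=True
s_6={s}: F(F(!r))=True F(!r)=True !r=True r=False
Evaluating at position 2: result = True

Answer: true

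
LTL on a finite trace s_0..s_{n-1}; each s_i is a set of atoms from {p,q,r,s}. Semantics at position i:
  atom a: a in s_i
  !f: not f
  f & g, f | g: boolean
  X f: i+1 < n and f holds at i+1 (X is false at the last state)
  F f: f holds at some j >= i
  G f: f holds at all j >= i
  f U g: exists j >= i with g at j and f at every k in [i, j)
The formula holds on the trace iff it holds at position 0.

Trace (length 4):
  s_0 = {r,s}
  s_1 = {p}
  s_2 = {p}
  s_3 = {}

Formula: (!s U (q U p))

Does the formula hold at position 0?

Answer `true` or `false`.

Answer: false

Derivation:
s_0={r,s}: (!s U (q U p))=False !s=False s=True (q U p)=False q=False p=False
s_1={p}: (!s U (q U p))=True !s=True s=False (q U p)=True q=False p=True
s_2={p}: (!s U (q U p))=True !s=True s=False (q U p)=True q=False p=True
s_3={}: (!s U (q U p))=False !s=True s=False (q U p)=False q=False p=False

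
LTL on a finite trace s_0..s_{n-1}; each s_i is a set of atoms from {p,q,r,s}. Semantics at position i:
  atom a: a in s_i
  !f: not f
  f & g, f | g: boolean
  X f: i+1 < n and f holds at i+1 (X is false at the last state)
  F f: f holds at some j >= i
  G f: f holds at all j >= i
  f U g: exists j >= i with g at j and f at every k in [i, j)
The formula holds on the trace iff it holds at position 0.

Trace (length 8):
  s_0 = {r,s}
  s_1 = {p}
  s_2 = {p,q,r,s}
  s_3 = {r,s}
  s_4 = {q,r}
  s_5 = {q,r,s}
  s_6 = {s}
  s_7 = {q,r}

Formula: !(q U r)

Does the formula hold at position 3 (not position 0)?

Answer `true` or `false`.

Answer: false

Derivation:
s_0={r,s}: !(q U r)=False (q U r)=True q=False r=True
s_1={p}: !(q U r)=True (q U r)=False q=False r=False
s_2={p,q,r,s}: !(q U r)=False (q U r)=True q=True r=True
s_3={r,s}: !(q U r)=False (q U r)=True q=False r=True
s_4={q,r}: !(q U r)=False (q U r)=True q=True r=True
s_5={q,r,s}: !(q U r)=False (q U r)=True q=True r=True
s_6={s}: !(q U r)=True (q U r)=False q=False r=False
s_7={q,r}: !(q U r)=False (q U r)=True q=True r=True
Evaluating at position 3: result = False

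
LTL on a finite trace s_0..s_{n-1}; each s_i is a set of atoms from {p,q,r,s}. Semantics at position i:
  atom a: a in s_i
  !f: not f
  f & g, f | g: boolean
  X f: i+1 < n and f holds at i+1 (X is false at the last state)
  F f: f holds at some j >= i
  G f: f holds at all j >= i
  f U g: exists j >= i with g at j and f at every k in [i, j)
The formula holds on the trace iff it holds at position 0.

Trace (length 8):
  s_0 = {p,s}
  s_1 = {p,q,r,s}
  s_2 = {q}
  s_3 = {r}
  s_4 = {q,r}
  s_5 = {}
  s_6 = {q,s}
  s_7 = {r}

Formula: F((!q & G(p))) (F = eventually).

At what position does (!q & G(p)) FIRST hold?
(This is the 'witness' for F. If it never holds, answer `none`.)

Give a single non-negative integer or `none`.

Answer: none

Derivation:
s_0={p,s}: (!q & G(p))=False !q=True q=False G(p)=False p=True
s_1={p,q,r,s}: (!q & G(p))=False !q=False q=True G(p)=False p=True
s_2={q}: (!q & G(p))=False !q=False q=True G(p)=False p=False
s_3={r}: (!q & G(p))=False !q=True q=False G(p)=False p=False
s_4={q,r}: (!q & G(p))=False !q=False q=True G(p)=False p=False
s_5={}: (!q & G(p))=False !q=True q=False G(p)=False p=False
s_6={q,s}: (!q & G(p))=False !q=False q=True G(p)=False p=False
s_7={r}: (!q & G(p))=False !q=True q=False G(p)=False p=False
F((!q & G(p))) does not hold (no witness exists).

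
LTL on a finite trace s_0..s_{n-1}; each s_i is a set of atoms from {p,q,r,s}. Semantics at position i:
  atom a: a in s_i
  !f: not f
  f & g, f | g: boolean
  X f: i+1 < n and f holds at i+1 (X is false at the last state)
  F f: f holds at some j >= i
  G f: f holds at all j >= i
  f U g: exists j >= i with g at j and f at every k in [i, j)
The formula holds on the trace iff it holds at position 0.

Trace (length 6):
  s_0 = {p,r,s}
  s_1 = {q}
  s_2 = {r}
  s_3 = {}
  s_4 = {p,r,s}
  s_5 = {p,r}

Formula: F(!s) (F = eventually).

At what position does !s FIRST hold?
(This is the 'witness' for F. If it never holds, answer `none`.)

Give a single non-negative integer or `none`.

Answer: 1

Derivation:
s_0={p,r,s}: !s=False s=True
s_1={q}: !s=True s=False
s_2={r}: !s=True s=False
s_3={}: !s=True s=False
s_4={p,r,s}: !s=False s=True
s_5={p,r}: !s=True s=False
F(!s) holds; first witness at position 1.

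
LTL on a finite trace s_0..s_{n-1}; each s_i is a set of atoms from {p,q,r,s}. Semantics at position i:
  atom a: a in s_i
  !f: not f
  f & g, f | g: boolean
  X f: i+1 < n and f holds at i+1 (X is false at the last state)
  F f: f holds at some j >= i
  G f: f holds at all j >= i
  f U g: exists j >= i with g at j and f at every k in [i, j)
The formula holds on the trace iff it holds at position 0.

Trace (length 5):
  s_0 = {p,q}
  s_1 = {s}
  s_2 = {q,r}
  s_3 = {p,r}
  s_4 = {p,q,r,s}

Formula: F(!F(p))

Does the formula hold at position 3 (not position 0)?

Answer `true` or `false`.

Answer: false

Derivation:
s_0={p,q}: F(!F(p))=False !F(p)=False F(p)=True p=True
s_1={s}: F(!F(p))=False !F(p)=False F(p)=True p=False
s_2={q,r}: F(!F(p))=False !F(p)=False F(p)=True p=False
s_3={p,r}: F(!F(p))=False !F(p)=False F(p)=True p=True
s_4={p,q,r,s}: F(!F(p))=False !F(p)=False F(p)=True p=True
Evaluating at position 3: result = False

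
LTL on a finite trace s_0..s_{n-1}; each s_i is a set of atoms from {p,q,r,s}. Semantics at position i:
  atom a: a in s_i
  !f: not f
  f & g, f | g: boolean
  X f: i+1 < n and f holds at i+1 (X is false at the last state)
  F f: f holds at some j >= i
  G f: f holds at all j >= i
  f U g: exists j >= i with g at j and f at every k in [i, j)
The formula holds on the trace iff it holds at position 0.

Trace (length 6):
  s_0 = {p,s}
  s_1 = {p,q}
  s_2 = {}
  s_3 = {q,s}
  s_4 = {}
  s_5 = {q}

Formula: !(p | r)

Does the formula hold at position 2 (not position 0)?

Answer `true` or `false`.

s_0={p,s}: !(p | r)=False (p | r)=True p=True r=False
s_1={p,q}: !(p | r)=False (p | r)=True p=True r=False
s_2={}: !(p | r)=True (p | r)=False p=False r=False
s_3={q,s}: !(p | r)=True (p | r)=False p=False r=False
s_4={}: !(p | r)=True (p | r)=False p=False r=False
s_5={q}: !(p | r)=True (p | r)=False p=False r=False
Evaluating at position 2: result = True

Answer: true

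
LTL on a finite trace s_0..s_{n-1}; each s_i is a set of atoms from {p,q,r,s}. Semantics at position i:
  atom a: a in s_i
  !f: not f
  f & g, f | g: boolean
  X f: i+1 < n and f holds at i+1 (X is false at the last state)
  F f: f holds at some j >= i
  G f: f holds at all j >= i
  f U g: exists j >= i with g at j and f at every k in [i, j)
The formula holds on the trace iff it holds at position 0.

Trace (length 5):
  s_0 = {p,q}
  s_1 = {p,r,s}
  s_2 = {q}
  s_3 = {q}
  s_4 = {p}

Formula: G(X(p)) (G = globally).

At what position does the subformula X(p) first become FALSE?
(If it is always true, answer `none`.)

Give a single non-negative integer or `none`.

Answer: 1

Derivation:
s_0={p,q}: X(p)=True p=True
s_1={p,r,s}: X(p)=False p=True
s_2={q}: X(p)=False p=False
s_3={q}: X(p)=True p=False
s_4={p}: X(p)=False p=True
G(X(p)) holds globally = False
First violation at position 1.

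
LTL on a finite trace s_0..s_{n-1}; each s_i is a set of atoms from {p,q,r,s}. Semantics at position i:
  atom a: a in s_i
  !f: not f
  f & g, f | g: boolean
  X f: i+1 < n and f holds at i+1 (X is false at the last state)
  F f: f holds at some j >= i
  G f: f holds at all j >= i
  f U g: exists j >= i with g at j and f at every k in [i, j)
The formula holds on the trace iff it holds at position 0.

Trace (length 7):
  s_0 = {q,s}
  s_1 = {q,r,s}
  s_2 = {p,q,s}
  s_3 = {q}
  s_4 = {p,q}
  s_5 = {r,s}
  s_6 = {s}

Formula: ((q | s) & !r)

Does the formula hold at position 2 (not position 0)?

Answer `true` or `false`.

Answer: true

Derivation:
s_0={q,s}: ((q | s) & !r)=True (q | s)=True q=True s=True !r=True r=False
s_1={q,r,s}: ((q | s) & !r)=False (q | s)=True q=True s=True !r=False r=True
s_2={p,q,s}: ((q | s) & !r)=True (q | s)=True q=True s=True !r=True r=False
s_3={q}: ((q | s) & !r)=True (q | s)=True q=True s=False !r=True r=False
s_4={p,q}: ((q | s) & !r)=True (q | s)=True q=True s=False !r=True r=False
s_5={r,s}: ((q | s) & !r)=False (q | s)=True q=False s=True !r=False r=True
s_6={s}: ((q | s) & !r)=True (q | s)=True q=False s=True !r=True r=False
Evaluating at position 2: result = True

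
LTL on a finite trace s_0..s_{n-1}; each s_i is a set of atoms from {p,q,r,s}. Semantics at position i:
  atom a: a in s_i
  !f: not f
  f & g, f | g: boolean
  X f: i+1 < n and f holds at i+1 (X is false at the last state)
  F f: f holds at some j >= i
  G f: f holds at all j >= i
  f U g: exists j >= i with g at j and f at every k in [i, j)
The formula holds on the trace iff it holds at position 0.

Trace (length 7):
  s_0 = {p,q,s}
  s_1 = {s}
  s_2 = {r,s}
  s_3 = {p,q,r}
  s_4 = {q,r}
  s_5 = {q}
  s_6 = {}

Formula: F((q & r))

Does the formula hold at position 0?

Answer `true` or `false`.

s_0={p,q,s}: F((q & r))=True (q & r)=False q=True r=False
s_1={s}: F((q & r))=True (q & r)=False q=False r=False
s_2={r,s}: F((q & r))=True (q & r)=False q=False r=True
s_3={p,q,r}: F((q & r))=True (q & r)=True q=True r=True
s_4={q,r}: F((q & r))=True (q & r)=True q=True r=True
s_5={q}: F((q & r))=False (q & r)=False q=True r=False
s_6={}: F((q & r))=False (q & r)=False q=False r=False

Answer: true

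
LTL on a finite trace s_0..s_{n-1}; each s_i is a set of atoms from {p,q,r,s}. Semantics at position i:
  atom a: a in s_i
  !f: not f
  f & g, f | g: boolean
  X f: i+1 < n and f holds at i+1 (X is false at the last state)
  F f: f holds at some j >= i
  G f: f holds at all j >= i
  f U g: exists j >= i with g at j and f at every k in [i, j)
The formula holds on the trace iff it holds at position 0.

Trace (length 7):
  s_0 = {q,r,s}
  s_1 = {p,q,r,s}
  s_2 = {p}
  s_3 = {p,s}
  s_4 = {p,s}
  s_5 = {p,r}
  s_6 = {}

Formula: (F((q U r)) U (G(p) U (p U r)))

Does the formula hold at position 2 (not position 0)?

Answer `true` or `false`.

s_0={q,r,s}: (F((q U r)) U (G(p) U (p U r)))=True F((q U r))=True (q U r)=True q=True r=True (G(p) U (p U r))=True G(p)=False p=False (p U r)=True
s_1={p,q,r,s}: (F((q U r)) U (G(p) U (p U r)))=True F((q U r))=True (q U r)=True q=True r=True (G(p) U (p U r))=True G(p)=False p=True (p U r)=True
s_2={p}: (F((q U r)) U (G(p) U (p U r)))=True F((q U r))=True (q U r)=False q=False r=False (G(p) U (p U r))=True G(p)=False p=True (p U r)=True
s_3={p,s}: (F((q U r)) U (G(p) U (p U r)))=True F((q U r))=True (q U r)=False q=False r=False (G(p) U (p U r))=True G(p)=False p=True (p U r)=True
s_4={p,s}: (F((q U r)) U (G(p) U (p U r)))=True F((q U r))=True (q U r)=False q=False r=False (G(p) U (p U r))=True G(p)=False p=True (p U r)=True
s_5={p,r}: (F((q U r)) U (G(p) U (p U r)))=True F((q U r))=True (q U r)=True q=False r=True (G(p) U (p U r))=True G(p)=False p=True (p U r)=True
s_6={}: (F((q U r)) U (G(p) U (p U r)))=False F((q U r))=False (q U r)=False q=False r=False (G(p) U (p U r))=False G(p)=False p=False (p U r)=False
Evaluating at position 2: result = True

Answer: true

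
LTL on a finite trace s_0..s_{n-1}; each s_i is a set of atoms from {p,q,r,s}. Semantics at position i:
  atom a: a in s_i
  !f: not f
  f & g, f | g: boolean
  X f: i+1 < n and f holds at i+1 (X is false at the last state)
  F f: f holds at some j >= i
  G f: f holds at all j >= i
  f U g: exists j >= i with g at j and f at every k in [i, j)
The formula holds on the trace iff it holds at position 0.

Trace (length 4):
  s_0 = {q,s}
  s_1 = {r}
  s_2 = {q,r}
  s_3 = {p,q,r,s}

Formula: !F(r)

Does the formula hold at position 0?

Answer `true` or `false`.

s_0={q,s}: !F(r)=False F(r)=True r=False
s_1={r}: !F(r)=False F(r)=True r=True
s_2={q,r}: !F(r)=False F(r)=True r=True
s_3={p,q,r,s}: !F(r)=False F(r)=True r=True

Answer: false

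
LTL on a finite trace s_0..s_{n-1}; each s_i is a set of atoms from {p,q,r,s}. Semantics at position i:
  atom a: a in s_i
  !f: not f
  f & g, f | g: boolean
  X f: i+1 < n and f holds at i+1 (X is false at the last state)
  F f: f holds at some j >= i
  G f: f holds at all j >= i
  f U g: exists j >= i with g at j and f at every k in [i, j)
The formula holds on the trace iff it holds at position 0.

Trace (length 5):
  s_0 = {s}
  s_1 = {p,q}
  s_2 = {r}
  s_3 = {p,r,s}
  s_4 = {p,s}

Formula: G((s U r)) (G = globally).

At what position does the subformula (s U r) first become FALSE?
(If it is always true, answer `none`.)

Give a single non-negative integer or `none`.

Answer: 0

Derivation:
s_0={s}: (s U r)=False s=True r=False
s_1={p,q}: (s U r)=False s=False r=False
s_2={r}: (s U r)=True s=False r=True
s_3={p,r,s}: (s U r)=True s=True r=True
s_4={p,s}: (s U r)=False s=True r=False
G((s U r)) holds globally = False
First violation at position 0.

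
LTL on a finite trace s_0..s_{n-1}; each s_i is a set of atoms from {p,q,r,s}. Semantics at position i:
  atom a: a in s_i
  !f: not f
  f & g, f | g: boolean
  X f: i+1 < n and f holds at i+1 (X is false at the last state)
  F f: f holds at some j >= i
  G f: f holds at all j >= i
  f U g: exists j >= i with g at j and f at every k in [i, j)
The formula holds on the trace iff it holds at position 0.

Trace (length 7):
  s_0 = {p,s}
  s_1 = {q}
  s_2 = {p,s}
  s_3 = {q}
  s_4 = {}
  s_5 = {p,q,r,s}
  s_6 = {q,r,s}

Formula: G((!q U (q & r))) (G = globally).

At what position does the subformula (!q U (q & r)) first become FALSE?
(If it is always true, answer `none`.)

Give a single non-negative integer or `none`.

Answer: 0

Derivation:
s_0={p,s}: (!q U (q & r))=False !q=True q=False (q & r)=False r=False
s_1={q}: (!q U (q & r))=False !q=False q=True (q & r)=False r=False
s_2={p,s}: (!q U (q & r))=False !q=True q=False (q & r)=False r=False
s_3={q}: (!q U (q & r))=False !q=False q=True (q & r)=False r=False
s_4={}: (!q U (q & r))=True !q=True q=False (q & r)=False r=False
s_5={p,q,r,s}: (!q U (q & r))=True !q=False q=True (q & r)=True r=True
s_6={q,r,s}: (!q U (q & r))=True !q=False q=True (q & r)=True r=True
G((!q U (q & r))) holds globally = False
First violation at position 0.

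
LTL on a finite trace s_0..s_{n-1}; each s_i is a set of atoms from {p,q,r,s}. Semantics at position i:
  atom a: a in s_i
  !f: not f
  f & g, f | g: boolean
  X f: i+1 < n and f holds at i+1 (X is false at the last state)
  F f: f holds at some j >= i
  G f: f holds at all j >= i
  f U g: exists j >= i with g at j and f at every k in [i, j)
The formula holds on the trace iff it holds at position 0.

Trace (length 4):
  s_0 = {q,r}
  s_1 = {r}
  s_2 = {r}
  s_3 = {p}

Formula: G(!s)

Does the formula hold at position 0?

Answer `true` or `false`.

Answer: true

Derivation:
s_0={q,r}: G(!s)=True !s=True s=False
s_1={r}: G(!s)=True !s=True s=False
s_2={r}: G(!s)=True !s=True s=False
s_3={p}: G(!s)=True !s=True s=False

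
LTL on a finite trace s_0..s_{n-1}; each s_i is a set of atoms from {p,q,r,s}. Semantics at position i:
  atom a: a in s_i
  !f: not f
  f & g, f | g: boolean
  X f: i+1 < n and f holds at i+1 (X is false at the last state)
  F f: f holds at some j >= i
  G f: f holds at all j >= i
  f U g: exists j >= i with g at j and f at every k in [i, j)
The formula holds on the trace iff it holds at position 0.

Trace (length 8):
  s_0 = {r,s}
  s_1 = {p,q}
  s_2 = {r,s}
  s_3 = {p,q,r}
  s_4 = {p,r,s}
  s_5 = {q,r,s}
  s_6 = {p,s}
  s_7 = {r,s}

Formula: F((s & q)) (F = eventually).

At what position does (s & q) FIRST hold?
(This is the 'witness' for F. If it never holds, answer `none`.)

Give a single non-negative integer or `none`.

Answer: 5

Derivation:
s_0={r,s}: (s & q)=False s=True q=False
s_1={p,q}: (s & q)=False s=False q=True
s_2={r,s}: (s & q)=False s=True q=False
s_3={p,q,r}: (s & q)=False s=False q=True
s_4={p,r,s}: (s & q)=False s=True q=False
s_5={q,r,s}: (s & q)=True s=True q=True
s_6={p,s}: (s & q)=False s=True q=False
s_7={r,s}: (s & q)=False s=True q=False
F((s & q)) holds; first witness at position 5.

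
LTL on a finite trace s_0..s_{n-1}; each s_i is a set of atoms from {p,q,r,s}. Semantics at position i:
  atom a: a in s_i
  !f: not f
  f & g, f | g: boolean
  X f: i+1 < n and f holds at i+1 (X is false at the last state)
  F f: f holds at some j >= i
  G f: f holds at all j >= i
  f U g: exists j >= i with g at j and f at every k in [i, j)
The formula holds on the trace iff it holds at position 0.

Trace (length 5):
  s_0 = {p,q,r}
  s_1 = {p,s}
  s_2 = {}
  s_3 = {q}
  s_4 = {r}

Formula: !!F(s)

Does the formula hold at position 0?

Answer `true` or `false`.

Answer: true

Derivation:
s_0={p,q,r}: !!F(s)=True !F(s)=False F(s)=True s=False
s_1={p,s}: !!F(s)=True !F(s)=False F(s)=True s=True
s_2={}: !!F(s)=False !F(s)=True F(s)=False s=False
s_3={q}: !!F(s)=False !F(s)=True F(s)=False s=False
s_4={r}: !!F(s)=False !F(s)=True F(s)=False s=False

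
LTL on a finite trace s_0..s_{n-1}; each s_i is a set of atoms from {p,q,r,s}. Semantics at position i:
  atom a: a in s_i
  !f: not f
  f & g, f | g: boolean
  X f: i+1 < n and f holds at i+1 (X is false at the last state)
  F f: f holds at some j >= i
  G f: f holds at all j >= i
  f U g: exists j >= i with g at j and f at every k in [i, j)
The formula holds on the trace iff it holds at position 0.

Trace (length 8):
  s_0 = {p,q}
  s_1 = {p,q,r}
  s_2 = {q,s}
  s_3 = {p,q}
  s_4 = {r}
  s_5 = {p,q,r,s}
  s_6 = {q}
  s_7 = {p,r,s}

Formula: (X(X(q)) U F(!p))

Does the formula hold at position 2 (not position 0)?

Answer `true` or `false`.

s_0={p,q}: (X(X(q)) U F(!p))=True X(X(q))=True X(q)=True q=True F(!p)=True !p=False p=True
s_1={p,q,r}: (X(X(q)) U F(!p))=True X(X(q))=True X(q)=True q=True F(!p)=True !p=False p=True
s_2={q,s}: (X(X(q)) U F(!p))=True X(X(q))=False X(q)=True q=True F(!p)=True !p=True p=False
s_3={p,q}: (X(X(q)) U F(!p))=True X(X(q))=True X(q)=False q=True F(!p)=True !p=False p=True
s_4={r}: (X(X(q)) U F(!p))=True X(X(q))=True X(q)=True q=False F(!p)=True !p=True p=False
s_5={p,q,r,s}: (X(X(q)) U F(!p))=True X(X(q))=False X(q)=True q=True F(!p)=True !p=False p=True
s_6={q}: (X(X(q)) U F(!p))=True X(X(q))=False X(q)=False q=True F(!p)=True !p=True p=False
s_7={p,r,s}: (X(X(q)) U F(!p))=False X(X(q))=False X(q)=False q=False F(!p)=False !p=False p=True
Evaluating at position 2: result = True

Answer: true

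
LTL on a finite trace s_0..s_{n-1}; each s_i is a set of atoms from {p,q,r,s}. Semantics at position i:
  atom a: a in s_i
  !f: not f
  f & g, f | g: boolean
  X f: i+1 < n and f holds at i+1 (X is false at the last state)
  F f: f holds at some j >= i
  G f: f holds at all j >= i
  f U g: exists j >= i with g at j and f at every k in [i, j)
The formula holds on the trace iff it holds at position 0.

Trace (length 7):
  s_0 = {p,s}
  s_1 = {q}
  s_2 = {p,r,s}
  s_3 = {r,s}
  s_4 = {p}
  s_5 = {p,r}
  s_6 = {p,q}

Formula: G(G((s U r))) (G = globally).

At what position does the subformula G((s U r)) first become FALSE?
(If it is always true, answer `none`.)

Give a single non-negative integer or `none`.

s_0={p,s}: G((s U r))=False (s U r)=False s=True r=False
s_1={q}: G((s U r))=False (s U r)=False s=False r=False
s_2={p,r,s}: G((s U r))=False (s U r)=True s=True r=True
s_3={r,s}: G((s U r))=False (s U r)=True s=True r=True
s_4={p}: G((s U r))=False (s U r)=False s=False r=False
s_5={p,r}: G((s U r))=False (s U r)=True s=False r=True
s_6={p,q}: G((s U r))=False (s U r)=False s=False r=False
G(G((s U r))) holds globally = False
First violation at position 0.

Answer: 0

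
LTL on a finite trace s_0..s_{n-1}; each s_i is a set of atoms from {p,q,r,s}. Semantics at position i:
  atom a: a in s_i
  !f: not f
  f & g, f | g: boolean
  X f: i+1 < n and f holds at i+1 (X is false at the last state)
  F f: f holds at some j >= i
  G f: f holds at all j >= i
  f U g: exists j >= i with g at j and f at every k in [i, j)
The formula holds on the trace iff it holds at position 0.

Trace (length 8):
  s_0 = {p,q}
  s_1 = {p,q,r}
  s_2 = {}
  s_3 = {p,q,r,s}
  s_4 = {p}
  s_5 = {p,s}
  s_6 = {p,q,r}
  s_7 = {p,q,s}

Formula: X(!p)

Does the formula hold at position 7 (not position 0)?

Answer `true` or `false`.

Answer: false

Derivation:
s_0={p,q}: X(!p)=False !p=False p=True
s_1={p,q,r}: X(!p)=True !p=False p=True
s_2={}: X(!p)=False !p=True p=False
s_3={p,q,r,s}: X(!p)=False !p=False p=True
s_4={p}: X(!p)=False !p=False p=True
s_5={p,s}: X(!p)=False !p=False p=True
s_6={p,q,r}: X(!p)=False !p=False p=True
s_7={p,q,s}: X(!p)=False !p=False p=True
Evaluating at position 7: result = False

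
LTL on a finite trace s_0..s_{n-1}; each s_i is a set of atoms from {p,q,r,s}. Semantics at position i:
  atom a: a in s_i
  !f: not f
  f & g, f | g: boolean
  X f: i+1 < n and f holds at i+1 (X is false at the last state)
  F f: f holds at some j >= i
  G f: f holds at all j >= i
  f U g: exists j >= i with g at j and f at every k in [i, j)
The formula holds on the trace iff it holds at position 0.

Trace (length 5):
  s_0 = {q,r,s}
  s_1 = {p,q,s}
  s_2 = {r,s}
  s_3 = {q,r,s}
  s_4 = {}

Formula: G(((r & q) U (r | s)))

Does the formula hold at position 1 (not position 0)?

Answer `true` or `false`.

Answer: false

Derivation:
s_0={q,r,s}: G(((r & q) U (r | s)))=False ((r & q) U (r | s))=True (r & q)=True r=True q=True (r | s)=True s=True
s_1={p,q,s}: G(((r & q) U (r | s)))=False ((r & q) U (r | s))=True (r & q)=False r=False q=True (r | s)=True s=True
s_2={r,s}: G(((r & q) U (r | s)))=False ((r & q) U (r | s))=True (r & q)=False r=True q=False (r | s)=True s=True
s_3={q,r,s}: G(((r & q) U (r | s)))=False ((r & q) U (r | s))=True (r & q)=True r=True q=True (r | s)=True s=True
s_4={}: G(((r & q) U (r | s)))=False ((r & q) U (r | s))=False (r & q)=False r=False q=False (r | s)=False s=False
Evaluating at position 1: result = False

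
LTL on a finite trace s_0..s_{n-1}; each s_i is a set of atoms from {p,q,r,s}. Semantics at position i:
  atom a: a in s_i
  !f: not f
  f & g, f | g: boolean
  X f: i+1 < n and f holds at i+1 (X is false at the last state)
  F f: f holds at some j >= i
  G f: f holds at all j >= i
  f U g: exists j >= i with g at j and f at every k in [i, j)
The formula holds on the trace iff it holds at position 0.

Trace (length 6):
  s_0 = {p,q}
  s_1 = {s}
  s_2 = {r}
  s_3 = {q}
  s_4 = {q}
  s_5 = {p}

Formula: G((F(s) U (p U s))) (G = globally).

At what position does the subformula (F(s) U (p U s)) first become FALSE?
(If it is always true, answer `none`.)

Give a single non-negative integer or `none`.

s_0={p,q}: (F(s) U (p U s))=True F(s)=True s=False (p U s)=True p=True
s_1={s}: (F(s) U (p U s))=True F(s)=True s=True (p U s)=True p=False
s_2={r}: (F(s) U (p U s))=False F(s)=False s=False (p U s)=False p=False
s_3={q}: (F(s) U (p U s))=False F(s)=False s=False (p U s)=False p=False
s_4={q}: (F(s) U (p U s))=False F(s)=False s=False (p U s)=False p=False
s_5={p}: (F(s) U (p U s))=False F(s)=False s=False (p U s)=False p=True
G((F(s) U (p U s))) holds globally = False
First violation at position 2.

Answer: 2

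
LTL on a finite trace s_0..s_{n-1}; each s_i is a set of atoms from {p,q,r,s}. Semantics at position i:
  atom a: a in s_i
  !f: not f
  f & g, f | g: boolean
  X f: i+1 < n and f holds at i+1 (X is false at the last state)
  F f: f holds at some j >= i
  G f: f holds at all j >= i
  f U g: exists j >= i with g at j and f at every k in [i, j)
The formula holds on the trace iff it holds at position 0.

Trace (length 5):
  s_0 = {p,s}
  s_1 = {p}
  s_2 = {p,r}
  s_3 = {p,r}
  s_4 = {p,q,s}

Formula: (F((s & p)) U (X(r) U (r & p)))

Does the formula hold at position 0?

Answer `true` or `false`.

Answer: true

Derivation:
s_0={p,s}: (F((s & p)) U (X(r) U (r & p)))=True F((s & p))=True (s & p)=True s=True p=True (X(r) U (r & p))=False X(r)=False r=False (r & p)=False
s_1={p}: (F((s & p)) U (X(r) U (r & p)))=True F((s & p))=True (s & p)=False s=False p=True (X(r) U (r & p))=True X(r)=True r=False (r & p)=False
s_2={p,r}: (F((s & p)) U (X(r) U (r & p)))=True F((s & p))=True (s & p)=False s=False p=True (X(r) U (r & p))=True X(r)=True r=True (r & p)=True
s_3={p,r}: (F((s & p)) U (X(r) U (r & p)))=True F((s & p))=True (s & p)=False s=False p=True (X(r) U (r & p))=True X(r)=False r=True (r & p)=True
s_4={p,q,s}: (F((s & p)) U (X(r) U (r & p)))=False F((s & p))=True (s & p)=True s=True p=True (X(r) U (r & p))=False X(r)=False r=False (r & p)=False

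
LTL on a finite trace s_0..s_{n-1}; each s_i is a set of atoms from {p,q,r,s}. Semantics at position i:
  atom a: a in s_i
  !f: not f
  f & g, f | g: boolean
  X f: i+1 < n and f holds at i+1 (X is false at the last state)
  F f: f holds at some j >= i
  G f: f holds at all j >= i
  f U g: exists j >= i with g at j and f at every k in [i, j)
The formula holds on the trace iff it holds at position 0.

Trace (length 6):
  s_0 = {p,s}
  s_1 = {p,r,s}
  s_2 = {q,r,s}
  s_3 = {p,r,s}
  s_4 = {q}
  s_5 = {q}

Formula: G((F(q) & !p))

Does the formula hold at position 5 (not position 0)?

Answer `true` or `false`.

Answer: true

Derivation:
s_0={p,s}: G((F(q) & !p))=False (F(q) & !p)=False F(q)=True q=False !p=False p=True
s_1={p,r,s}: G((F(q) & !p))=False (F(q) & !p)=False F(q)=True q=False !p=False p=True
s_2={q,r,s}: G((F(q) & !p))=False (F(q) & !p)=True F(q)=True q=True !p=True p=False
s_3={p,r,s}: G((F(q) & !p))=False (F(q) & !p)=False F(q)=True q=False !p=False p=True
s_4={q}: G((F(q) & !p))=True (F(q) & !p)=True F(q)=True q=True !p=True p=False
s_5={q}: G((F(q) & !p))=True (F(q) & !p)=True F(q)=True q=True !p=True p=False
Evaluating at position 5: result = True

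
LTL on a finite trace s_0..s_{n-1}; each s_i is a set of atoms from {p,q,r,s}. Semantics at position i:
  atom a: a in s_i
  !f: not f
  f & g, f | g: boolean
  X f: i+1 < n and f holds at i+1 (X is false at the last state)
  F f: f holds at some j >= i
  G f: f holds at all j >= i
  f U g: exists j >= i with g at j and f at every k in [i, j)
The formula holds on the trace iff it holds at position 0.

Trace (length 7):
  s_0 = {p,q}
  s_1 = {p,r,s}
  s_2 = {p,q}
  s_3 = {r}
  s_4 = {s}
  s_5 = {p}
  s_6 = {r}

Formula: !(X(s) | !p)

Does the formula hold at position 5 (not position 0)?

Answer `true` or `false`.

Answer: true

Derivation:
s_0={p,q}: !(X(s) | !p)=False (X(s) | !p)=True X(s)=True s=False !p=False p=True
s_1={p,r,s}: !(X(s) | !p)=True (X(s) | !p)=False X(s)=False s=True !p=False p=True
s_2={p,q}: !(X(s) | !p)=True (X(s) | !p)=False X(s)=False s=False !p=False p=True
s_3={r}: !(X(s) | !p)=False (X(s) | !p)=True X(s)=True s=False !p=True p=False
s_4={s}: !(X(s) | !p)=False (X(s) | !p)=True X(s)=False s=True !p=True p=False
s_5={p}: !(X(s) | !p)=True (X(s) | !p)=False X(s)=False s=False !p=False p=True
s_6={r}: !(X(s) | !p)=False (X(s) | !p)=True X(s)=False s=False !p=True p=False
Evaluating at position 5: result = True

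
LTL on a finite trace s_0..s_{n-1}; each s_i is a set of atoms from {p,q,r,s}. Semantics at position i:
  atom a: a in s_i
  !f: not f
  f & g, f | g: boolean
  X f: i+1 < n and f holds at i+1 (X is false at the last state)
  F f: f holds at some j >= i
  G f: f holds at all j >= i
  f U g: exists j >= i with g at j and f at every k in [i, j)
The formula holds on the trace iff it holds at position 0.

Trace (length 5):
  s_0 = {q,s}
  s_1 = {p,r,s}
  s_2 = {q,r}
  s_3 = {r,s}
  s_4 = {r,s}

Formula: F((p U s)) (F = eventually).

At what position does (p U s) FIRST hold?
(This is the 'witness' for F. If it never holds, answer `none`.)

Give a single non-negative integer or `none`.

s_0={q,s}: (p U s)=True p=False s=True
s_1={p,r,s}: (p U s)=True p=True s=True
s_2={q,r}: (p U s)=False p=False s=False
s_3={r,s}: (p U s)=True p=False s=True
s_4={r,s}: (p U s)=True p=False s=True
F((p U s)) holds; first witness at position 0.

Answer: 0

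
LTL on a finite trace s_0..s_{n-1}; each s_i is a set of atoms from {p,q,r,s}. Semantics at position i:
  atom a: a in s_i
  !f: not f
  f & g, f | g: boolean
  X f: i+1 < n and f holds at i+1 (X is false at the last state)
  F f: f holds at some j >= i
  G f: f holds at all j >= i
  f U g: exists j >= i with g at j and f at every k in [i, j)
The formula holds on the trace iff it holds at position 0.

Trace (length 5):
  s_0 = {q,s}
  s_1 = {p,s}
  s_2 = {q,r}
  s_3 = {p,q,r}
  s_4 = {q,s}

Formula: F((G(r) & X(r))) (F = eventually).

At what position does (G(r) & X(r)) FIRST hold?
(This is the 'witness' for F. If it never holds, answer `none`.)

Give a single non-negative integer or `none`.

s_0={q,s}: (G(r) & X(r))=False G(r)=False r=False X(r)=False
s_1={p,s}: (G(r) & X(r))=False G(r)=False r=False X(r)=True
s_2={q,r}: (G(r) & X(r))=False G(r)=False r=True X(r)=True
s_3={p,q,r}: (G(r) & X(r))=False G(r)=False r=True X(r)=False
s_4={q,s}: (G(r) & X(r))=False G(r)=False r=False X(r)=False
F((G(r) & X(r))) does not hold (no witness exists).

Answer: none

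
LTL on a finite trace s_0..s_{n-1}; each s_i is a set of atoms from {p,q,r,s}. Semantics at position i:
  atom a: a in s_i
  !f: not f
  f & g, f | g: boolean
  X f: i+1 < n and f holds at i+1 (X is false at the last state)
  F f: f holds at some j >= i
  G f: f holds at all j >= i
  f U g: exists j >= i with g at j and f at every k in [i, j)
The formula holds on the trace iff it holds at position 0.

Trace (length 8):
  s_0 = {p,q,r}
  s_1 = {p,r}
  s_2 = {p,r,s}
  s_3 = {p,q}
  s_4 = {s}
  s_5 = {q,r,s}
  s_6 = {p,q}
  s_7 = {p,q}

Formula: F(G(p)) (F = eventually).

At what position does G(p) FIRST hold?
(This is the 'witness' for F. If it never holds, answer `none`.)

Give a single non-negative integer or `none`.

Answer: 6

Derivation:
s_0={p,q,r}: G(p)=False p=True
s_1={p,r}: G(p)=False p=True
s_2={p,r,s}: G(p)=False p=True
s_3={p,q}: G(p)=False p=True
s_4={s}: G(p)=False p=False
s_5={q,r,s}: G(p)=False p=False
s_6={p,q}: G(p)=True p=True
s_7={p,q}: G(p)=True p=True
F(G(p)) holds; first witness at position 6.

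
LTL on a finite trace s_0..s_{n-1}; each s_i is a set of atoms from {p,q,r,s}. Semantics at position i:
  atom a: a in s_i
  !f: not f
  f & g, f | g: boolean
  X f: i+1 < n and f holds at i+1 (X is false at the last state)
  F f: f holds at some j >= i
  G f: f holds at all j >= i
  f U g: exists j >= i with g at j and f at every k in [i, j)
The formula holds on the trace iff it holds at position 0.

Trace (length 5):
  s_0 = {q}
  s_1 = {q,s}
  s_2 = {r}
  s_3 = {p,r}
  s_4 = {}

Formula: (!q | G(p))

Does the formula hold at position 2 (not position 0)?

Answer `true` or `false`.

s_0={q}: (!q | G(p))=False !q=False q=True G(p)=False p=False
s_1={q,s}: (!q | G(p))=False !q=False q=True G(p)=False p=False
s_2={r}: (!q | G(p))=True !q=True q=False G(p)=False p=False
s_3={p,r}: (!q | G(p))=True !q=True q=False G(p)=False p=True
s_4={}: (!q | G(p))=True !q=True q=False G(p)=False p=False
Evaluating at position 2: result = True

Answer: true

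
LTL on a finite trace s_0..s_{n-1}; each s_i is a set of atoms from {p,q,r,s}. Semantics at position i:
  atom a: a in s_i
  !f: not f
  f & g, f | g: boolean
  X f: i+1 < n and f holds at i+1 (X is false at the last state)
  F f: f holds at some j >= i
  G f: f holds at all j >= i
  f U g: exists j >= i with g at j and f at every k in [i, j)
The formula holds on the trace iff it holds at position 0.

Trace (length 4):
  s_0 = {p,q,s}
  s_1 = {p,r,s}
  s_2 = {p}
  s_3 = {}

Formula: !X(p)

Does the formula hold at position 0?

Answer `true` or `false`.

s_0={p,q,s}: !X(p)=False X(p)=True p=True
s_1={p,r,s}: !X(p)=False X(p)=True p=True
s_2={p}: !X(p)=True X(p)=False p=True
s_3={}: !X(p)=True X(p)=False p=False

Answer: false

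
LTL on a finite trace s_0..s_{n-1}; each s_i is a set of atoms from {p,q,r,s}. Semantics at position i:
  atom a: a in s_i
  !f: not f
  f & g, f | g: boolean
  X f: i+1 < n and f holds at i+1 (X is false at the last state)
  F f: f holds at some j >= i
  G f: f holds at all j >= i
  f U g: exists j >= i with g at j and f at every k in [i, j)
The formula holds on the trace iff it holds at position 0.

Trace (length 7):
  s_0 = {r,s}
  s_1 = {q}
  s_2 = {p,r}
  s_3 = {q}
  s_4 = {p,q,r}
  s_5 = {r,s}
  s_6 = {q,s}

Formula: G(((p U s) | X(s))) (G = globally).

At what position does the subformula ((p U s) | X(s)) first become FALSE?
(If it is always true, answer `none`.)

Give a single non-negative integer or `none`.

s_0={r,s}: ((p U s) | X(s))=True (p U s)=True p=False s=True X(s)=False
s_1={q}: ((p U s) | X(s))=False (p U s)=False p=False s=False X(s)=False
s_2={p,r}: ((p U s) | X(s))=False (p U s)=False p=True s=False X(s)=False
s_3={q}: ((p U s) | X(s))=False (p U s)=False p=False s=False X(s)=False
s_4={p,q,r}: ((p U s) | X(s))=True (p U s)=True p=True s=False X(s)=True
s_5={r,s}: ((p U s) | X(s))=True (p U s)=True p=False s=True X(s)=True
s_6={q,s}: ((p U s) | X(s))=True (p U s)=True p=False s=True X(s)=False
G(((p U s) | X(s))) holds globally = False
First violation at position 1.

Answer: 1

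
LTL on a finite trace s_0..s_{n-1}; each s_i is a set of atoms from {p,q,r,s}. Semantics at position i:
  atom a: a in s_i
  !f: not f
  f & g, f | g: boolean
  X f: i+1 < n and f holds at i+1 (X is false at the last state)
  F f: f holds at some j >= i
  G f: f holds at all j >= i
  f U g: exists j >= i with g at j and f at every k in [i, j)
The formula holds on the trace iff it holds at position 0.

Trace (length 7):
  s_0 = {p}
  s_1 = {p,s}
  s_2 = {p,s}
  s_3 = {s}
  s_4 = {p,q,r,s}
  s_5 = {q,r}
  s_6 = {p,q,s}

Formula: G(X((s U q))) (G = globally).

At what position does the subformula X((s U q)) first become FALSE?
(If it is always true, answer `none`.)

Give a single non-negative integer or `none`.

s_0={p}: X((s U q))=True (s U q)=False s=False q=False
s_1={p,s}: X((s U q))=True (s U q)=True s=True q=False
s_2={p,s}: X((s U q))=True (s U q)=True s=True q=False
s_3={s}: X((s U q))=True (s U q)=True s=True q=False
s_4={p,q,r,s}: X((s U q))=True (s U q)=True s=True q=True
s_5={q,r}: X((s U q))=True (s U q)=True s=False q=True
s_6={p,q,s}: X((s U q))=False (s U q)=True s=True q=True
G(X((s U q))) holds globally = False
First violation at position 6.

Answer: 6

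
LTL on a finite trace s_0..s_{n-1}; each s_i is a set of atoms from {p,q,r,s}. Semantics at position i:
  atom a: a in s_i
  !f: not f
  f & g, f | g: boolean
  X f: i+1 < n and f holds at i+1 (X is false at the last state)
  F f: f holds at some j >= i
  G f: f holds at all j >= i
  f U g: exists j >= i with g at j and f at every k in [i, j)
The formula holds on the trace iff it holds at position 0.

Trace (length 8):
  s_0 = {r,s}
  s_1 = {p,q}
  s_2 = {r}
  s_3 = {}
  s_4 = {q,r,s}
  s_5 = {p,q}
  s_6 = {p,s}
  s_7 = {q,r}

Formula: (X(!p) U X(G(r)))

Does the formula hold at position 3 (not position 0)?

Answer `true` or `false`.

Answer: false

Derivation:
s_0={r,s}: (X(!p) U X(G(r)))=False X(!p)=False !p=True p=False X(G(r))=False G(r)=False r=True
s_1={p,q}: (X(!p) U X(G(r)))=False X(!p)=True !p=False p=True X(G(r))=False G(r)=False r=False
s_2={r}: (X(!p) U X(G(r)))=False X(!p)=True !p=True p=False X(G(r))=False G(r)=False r=True
s_3={}: (X(!p) U X(G(r)))=False X(!p)=True !p=True p=False X(G(r))=False G(r)=False r=False
s_4={q,r,s}: (X(!p) U X(G(r)))=False X(!p)=False !p=True p=False X(G(r))=False G(r)=False r=True
s_5={p,q}: (X(!p) U X(G(r)))=False X(!p)=False !p=False p=True X(G(r))=False G(r)=False r=False
s_6={p,s}: (X(!p) U X(G(r)))=True X(!p)=True !p=False p=True X(G(r))=True G(r)=False r=False
s_7={q,r}: (X(!p) U X(G(r)))=False X(!p)=False !p=True p=False X(G(r))=False G(r)=True r=True
Evaluating at position 3: result = False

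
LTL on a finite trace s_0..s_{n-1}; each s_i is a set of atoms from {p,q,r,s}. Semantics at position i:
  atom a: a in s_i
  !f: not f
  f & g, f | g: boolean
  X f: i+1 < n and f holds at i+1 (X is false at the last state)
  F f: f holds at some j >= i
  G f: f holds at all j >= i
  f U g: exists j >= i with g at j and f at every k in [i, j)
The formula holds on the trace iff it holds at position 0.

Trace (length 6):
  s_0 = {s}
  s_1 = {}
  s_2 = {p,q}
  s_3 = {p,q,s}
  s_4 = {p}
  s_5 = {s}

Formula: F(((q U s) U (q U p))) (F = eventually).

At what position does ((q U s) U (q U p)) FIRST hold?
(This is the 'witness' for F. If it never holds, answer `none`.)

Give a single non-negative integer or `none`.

Answer: 2

Derivation:
s_0={s}: ((q U s) U (q U p))=False (q U s)=True q=False s=True (q U p)=False p=False
s_1={}: ((q U s) U (q U p))=False (q U s)=False q=False s=False (q U p)=False p=False
s_2={p,q}: ((q U s) U (q U p))=True (q U s)=True q=True s=False (q U p)=True p=True
s_3={p,q,s}: ((q U s) U (q U p))=True (q U s)=True q=True s=True (q U p)=True p=True
s_4={p}: ((q U s) U (q U p))=True (q U s)=False q=False s=False (q U p)=True p=True
s_5={s}: ((q U s) U (q U p))=False (q U s)=True q=False s=True (q U p)=False p=False
F(((q U s) U (q U p))) holds; first witness at position 2.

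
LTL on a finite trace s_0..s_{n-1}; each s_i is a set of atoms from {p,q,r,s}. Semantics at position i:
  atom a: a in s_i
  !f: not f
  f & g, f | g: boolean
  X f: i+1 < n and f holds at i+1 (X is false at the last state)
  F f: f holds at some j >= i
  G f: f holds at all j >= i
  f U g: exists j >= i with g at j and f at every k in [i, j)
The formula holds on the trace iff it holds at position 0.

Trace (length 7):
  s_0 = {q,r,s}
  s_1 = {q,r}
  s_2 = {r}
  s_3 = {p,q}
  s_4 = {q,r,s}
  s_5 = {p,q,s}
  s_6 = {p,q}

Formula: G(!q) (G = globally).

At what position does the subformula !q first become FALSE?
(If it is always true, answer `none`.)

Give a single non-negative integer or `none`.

s_0={q,r,s}: !q=False q=True
s_1={q,r}: !q=False q=True
s_2={r}: !q=True q=False
s_3={p,q}: !q=False q=True
s_4={q,r,s}: !q=False q=True
s_5={p,q,s}: !q=False q=True
s_6={p,q}: !q=False q=True
G(!q) holds globally = False
First violation at position 0.

Answer: 0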